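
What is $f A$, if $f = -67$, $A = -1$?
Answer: $67$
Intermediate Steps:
$f A = \left(-67\right) \left(-1\right) = 67$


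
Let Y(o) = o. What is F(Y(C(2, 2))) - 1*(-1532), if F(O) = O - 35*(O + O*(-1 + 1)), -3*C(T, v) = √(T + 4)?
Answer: 1532 + 34*√6/3 ≈ 1559.8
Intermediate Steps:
C(T, v) = -√(4 + T)/3 (C(T, v) = -√(T + 4)/3 = -√(4 + T)/3)
F(O) = -34*O (F(O) = O - 35*(O + O*0) = O - 35*(O + 0) = O - 35*O = -34*O)
F(Y(C(2, 2))) - 1*(-1532) = -(-34)*√(4 + 2)/3 - 1*(-1532) = -(-34)*√6/3 + 1532 = 34*√6/3 + 1532 = 1532 + 34*√6/3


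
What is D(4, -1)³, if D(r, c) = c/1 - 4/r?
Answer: -8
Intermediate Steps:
D(r, c) = c - 4/r (D(r, c) = c*1 - 4/r = c - 4/r)
D(4, -1)³ = (-1 - 4/4)³ = (-1 - 4*¼)³ = (-1 - 1)³ = (-2)³ = -8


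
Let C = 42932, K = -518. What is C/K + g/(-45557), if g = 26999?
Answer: -984919303/11799263 ≈ -83.473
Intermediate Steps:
C/K + g/(-45557) = 42932/(-518) + 26999/(-45557) = 42932*(-1/518) + 26999*(-1/45557) = -21466/259 - 26999/45557 = -984919303/11799263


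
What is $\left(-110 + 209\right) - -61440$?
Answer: $61539$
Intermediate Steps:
$\left(-110 + 209\right) - -61440 = 99 + 61440 = 61539$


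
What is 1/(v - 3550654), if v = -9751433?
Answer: -1/13302087 ≈ -7.5176e-8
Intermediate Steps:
1/(v - 3550654) = 1/(-9751433 - 3550654) = 1/(-13302087) = -1/13302087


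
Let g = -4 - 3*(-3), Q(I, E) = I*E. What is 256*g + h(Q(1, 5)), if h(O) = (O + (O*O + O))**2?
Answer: 2505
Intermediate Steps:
Q(I, E) = E*I
g = 5 (g = -4 + 9 = 5)
h(O) = (O**2 + 2*O)**2 (h(O) = (O + (O**2 + O))**2 = (O + (O + O**2))**2 = (O**2 + 2*O)**2)
256*g + h(Q(1, 5)) = 256*5 + (5*1)**2*(2 + 5*1)**2 = 1280 + 5**2*(2 + 5)**2 = 1280 + 25*7**2 = 1280 + 25*49 = 1280 + 1225 = 2505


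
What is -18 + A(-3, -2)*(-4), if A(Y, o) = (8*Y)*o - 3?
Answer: -198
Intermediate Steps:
A(Y, o) = -3 + 8*Y*o (A(Y, o) = 8*Y*o - 3 = -3 + 8*Y*o)
-18 + A(-3, -2)*(-4) = -18 + (-3 + 8*(-3)*(-2))*(-4) = -18 + (-3 + 48)*(-4) = -18 + 45*(-4) = -18 - 180 = -198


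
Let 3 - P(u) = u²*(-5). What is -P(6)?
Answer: -183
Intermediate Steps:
P(u) = 3 + 5*u² (P(u) = 3 - u²*(-5) = 3 - (-5)*u² = 3 + 5*u²)
-P(6) = -(3 + 5*6²) = -(3 + 5*36) = -(3 + 180) = -1*183 = -183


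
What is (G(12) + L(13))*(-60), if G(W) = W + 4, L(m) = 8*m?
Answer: -7200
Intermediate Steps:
G(W) = 4 + W
(G(12) + L(13))*(-60) = ((4 + 12) + 8*13)*(-60) = (16 + 104)*(-60) = 120*(-60) = -7200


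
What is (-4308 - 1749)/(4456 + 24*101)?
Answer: -6057/6880 ≈ -0.88038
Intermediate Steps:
(-4308 - 1749)/(4456 + 24*101) = -6057/(4456 + 2424) = -6057/6880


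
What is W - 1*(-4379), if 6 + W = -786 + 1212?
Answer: 4799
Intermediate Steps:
W = 420 (W = -6 + (-786 + 1212) = -6 + 426 = 420)
W - 1*(-4379) = 420 - 1*(-4379) = 420 + 4379 = 4799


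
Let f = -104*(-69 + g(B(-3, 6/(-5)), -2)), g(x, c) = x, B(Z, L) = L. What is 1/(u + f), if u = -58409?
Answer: -5/255541 ≈ -1.9566e-5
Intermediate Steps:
f = 36504/5 (f = -104*(-69 + 6/(-5)) = -104*(-69 + 6*(-⅕)) = -104*(-69 - 6/5) = -104*(-351/5) = 36504/5 ≈ 7300.8)
1/(u + f) = 1/(-58409 + 36504/5) = 1/(-255541/5) = -5/255541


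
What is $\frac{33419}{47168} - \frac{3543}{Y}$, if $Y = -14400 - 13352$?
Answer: $\frac{136820039}{163625792} \approx 0.83618$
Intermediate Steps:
$Y = -27752$ ($Y = -14400 - 13352 = -27752$)
$\frac{33419}{47168} - \frac{3543}{Y} = \frac{33419}{47168} - \frac{3543}{-27752} = 33419 \cdot \frac{1}{47168} - - \frac{3543}{27752} = \frac{33419}{47168} + \frac{3543}{27752} = \frac{136820039}{163625792}$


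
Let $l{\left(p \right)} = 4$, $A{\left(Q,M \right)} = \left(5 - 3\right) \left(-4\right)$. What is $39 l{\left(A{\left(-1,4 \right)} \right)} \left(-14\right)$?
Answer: $-2184$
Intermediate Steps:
$A{\left(Q,M \right)} = -8$ ($A{\left(Q,M \right)} = 2 \left(-4\right) = -8$)
$39 l{\left(A{\left(-1,4 \right)} \right)} \left(-14\right) = 39 \cdot 4 \left(-14\right) = 156 \left(-14\right) = -2184$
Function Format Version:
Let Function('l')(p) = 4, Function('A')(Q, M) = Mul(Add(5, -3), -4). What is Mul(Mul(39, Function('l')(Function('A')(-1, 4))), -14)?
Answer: -2184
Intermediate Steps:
Function('A')(Q, M) = -8 (Function('A')(Q, M) = Mul(2, -4) = -8)
Mul(Mul(39, Function('l')(Function('A')(-1, 4))), -14) = Mul(Mul(39, 4), -14) = Mul(156, -14) = -2184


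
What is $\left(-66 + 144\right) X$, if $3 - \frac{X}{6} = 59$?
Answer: $-26208$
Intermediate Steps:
$X = -336$ ($X = 18 - 354 = -336$)
$\left(-66 + 144\right) X = \left(-66 + 144\right) \left(-336\right) = 78 \left(-336\right) = -26208$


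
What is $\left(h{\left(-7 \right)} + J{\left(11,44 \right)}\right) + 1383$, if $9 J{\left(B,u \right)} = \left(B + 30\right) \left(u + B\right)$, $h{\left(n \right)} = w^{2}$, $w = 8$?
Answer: $\frac{15278}{9} \approx 1697.6$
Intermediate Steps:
$h{\left(n \right)} = 64$ ($h{\left(n \right)} = 8^{2} = 64$)
$J{\left(B,u \right)} = \frac{\left(30 + B\right) \left(B + u\right)}{9}$ ($J{\left(B,u \right)} = \frac{\left(B + 30\right) \left(u + B\right)}{9} = \frac{\left(30 + B\right) \left(B + u\right)}{9}$)
$\left(h{\left(-7 \right)} + J{\left(11,44 \right)}\right) + 1383 = \left(64 + \left(\frac{11^{2}}{9} + \frac{10}{3} \cdot 11 + \frac{10}{3} \cdot 44 + \frac{1}{9} \cdot 11 \cdot 44\right)\right) + 1383 = \left(64 + \left(\frac{1}{9} \cdot 121 + \frac{110}{3} + \frac{440}{3} + \frac{484}{9}\right)\right) + 1383 = \left(64 + \left(\frac{121}{9} + \frac{110}{3} + \frac{440}{3} + \frac{484}{9}\right)\right) + 1383 = \left(64 + \frac{2255}{9}\right) + 1383 = \frac{2831}{9} + 1383 = \frac{15278}{9}$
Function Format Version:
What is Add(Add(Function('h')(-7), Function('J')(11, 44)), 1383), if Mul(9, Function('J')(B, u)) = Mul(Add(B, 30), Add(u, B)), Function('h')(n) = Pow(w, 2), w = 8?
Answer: Rational(15278, 9) ≈ 1697.6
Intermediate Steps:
Function('h')(n) = 64 (Function('h')(n) = Pow(8, 2) = 64)
Function('J')(B, u) = Mul(Rational(1, 9), Add(30, B), Add(B, u)) (Function('J')(B, u) = Mul(Rational(1, 9), Mul(Add(B, 30), Add(u, B))) = Mul(Rational(1, 9), Mul(Add(30, B), Add(B, u))) = Mul(Rational(1, 9), Add(30, B), Add(B, u)))
Add(Add(Function('h')(-7), Function('J')(11, 44)), 1383) = Add(Add(64, Add(Mul(Rational(1, 9), Pow(11, 2)), Mul(Rational(10, 3), 11), Mul(Rational(10, 3), 44), Mul(Rational(1, 9), 11, 44))), 1383) = Add(Add(64, Add(Mul(Rational(1, 9), 121), Rational(110, 3), Rational(440, 3), Rational(484, 9))), 1383) = Add(Add(64, Add(Rational(121, 9), Rational(110, 3), Rational(440, 3), Rational(484, 9))), 1383) = Add(Add(64, Rational(2255, 9)), 1383) = Add(Rational(2831, 9), 1383) = Rational(15278, 9)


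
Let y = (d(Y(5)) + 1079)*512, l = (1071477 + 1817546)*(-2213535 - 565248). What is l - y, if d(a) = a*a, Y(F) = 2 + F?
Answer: -8027968576545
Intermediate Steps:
d(a) = a**2
l = -8027967999009 (l = 2889023*(-2778783) = -8027967999009)
y = 577536 (y = ((2 + 5)**2 + 1079)*512 = (7**2 + 1079)*512 = (49 + 1079)*512 = 1128*512 = 577536)
l - y = -8027967999009 - 1*577536 = -8027967999009 - 577536 = -8027968576545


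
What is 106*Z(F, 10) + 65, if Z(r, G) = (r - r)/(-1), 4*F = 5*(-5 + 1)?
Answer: 65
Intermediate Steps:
F = -5 (F = (5*(-5 + 1))/4 = (5*(-4))/4 = (¼)*(-20) = -5)
Z(r, G) = 0 (Z(r, G) = 0*(-1) = 0)
106*Z(F, 10) + 65 = 106*0 + 65 = 0 + 65 = 65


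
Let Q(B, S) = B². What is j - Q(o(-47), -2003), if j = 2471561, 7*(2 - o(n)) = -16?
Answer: 121105589/49 ≈ 2.4715e+6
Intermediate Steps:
o(n) = 30/7 (o(n) = 2 - ⅐*(-16) = 2 + 16/7 = 30/7)
j - Q(o(-47), -2003) = 2471561 - (30/7)² = 2471561 - 1*900/49 = 2471561 - 900/49 = 121105589/49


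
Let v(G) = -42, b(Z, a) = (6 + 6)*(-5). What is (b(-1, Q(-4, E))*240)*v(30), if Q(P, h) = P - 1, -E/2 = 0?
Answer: 604800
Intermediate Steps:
E = 0 (E = -2*0 = 0)
Q(P, h) = -1 + P
b(Z, a) = -60 (b(Z, a) = 12*(-5) = -60)
(b(-1, Q(-4, E))*240)*v(30) = -60*240*(-42) = -14400*(-42) = 604800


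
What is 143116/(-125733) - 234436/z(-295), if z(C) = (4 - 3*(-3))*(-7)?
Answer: 29463318032/11441703 ≈ 2575.1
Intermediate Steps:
z(C) = -91 (z(C) = (4 + 9)*(-7) = 13*(-7) = -91)
143116/(-125733) - 234436/z(-295) = 143116/(-125733) - 234436/(-91) = 143116*(-1/125733) - 234436*(-1/91) = -143116/125733 + 234436/91 = 29463318032/11441703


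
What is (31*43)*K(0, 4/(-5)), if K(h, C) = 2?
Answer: 2666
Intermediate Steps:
(31*43)*K(0, 4/(-5)) = (31*43)*2 = 1333*2 = 2666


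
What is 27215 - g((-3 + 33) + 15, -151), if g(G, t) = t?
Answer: 27366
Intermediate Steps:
27215 - g((-3 + 33) + 15, -151) = 27215 - 1*(-151) = 27215 + 151 = 27366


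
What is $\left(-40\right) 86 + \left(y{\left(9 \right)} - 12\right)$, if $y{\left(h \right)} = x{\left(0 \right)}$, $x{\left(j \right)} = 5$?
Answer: $-3447$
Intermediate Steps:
$y{\left(h \right)} = 5$
$\left(-40\right) 86 + \left(y{\left(9 \right)} - 12\right) = \left(-40\right) 86 + \left(5 - 12\right) = -3440 - 7 = -3447$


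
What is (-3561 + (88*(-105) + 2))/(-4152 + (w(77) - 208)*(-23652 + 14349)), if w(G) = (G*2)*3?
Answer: 12799/2367114 ≈ 0.0054070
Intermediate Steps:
w(G) = 6*G (w(G) = (2*G)*3 = 6*G)
(-3561 + (88*(-105) + 2))/(-4152 + (w(77) - 208)*(-23652 + 14349)) = (-3561 + (88*(-105) + 2))/(-4152 + (6*77 - 208)*(-23652 + 14349)) = (-3561 + (-9240 + 2))/(-4152 + (462 - 208)*(-9303)) = (-3561 - 9238)/(-4152 + 254*(-9303)) = -12799/(-4152 - 2362962) = -12799/(-2367114) = -12799*(-1/2367114) = 12799/2367114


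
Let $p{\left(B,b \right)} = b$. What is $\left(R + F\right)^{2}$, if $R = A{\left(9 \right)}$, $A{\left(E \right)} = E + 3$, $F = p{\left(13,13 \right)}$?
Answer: $625$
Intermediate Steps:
$F = 13$
$A{\left(E \right)} = 3 + E$
$R = 12$ ($R = 3 + 9 = 12$)
$\left(R + F\right)^{2} = \left(12 + 13\right)^{2} = 25^{2} = 625$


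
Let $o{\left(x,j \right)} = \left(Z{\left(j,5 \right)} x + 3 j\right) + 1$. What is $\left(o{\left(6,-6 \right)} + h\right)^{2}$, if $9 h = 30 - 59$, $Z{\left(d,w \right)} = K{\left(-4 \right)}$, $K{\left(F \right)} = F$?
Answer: $\frac{158404}{81} \approx 1955.6$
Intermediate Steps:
$Z{\left(d,w \right)} = -4$
$o{\left(x,j \right)} = 1 - 4 x + 3 j$ ($o{\left(x,j \right)} = \left(- 4 x + 3 j\right) + 1 = 1 - 4 x + 3 j$)
$h = - \frac{29}{9}$ ($h = \frac{30 - 59}{9} = \frac{1}{9} \left(-29\right) = - \frac{29}{9} \approx -3.2222$)
$\left(o{\left(6,-6 \right)} + h\right)^{2} = \left(\left(1 - 24 + 3 \left(-6\right)\right) - \frac{29}{9}\right)^{2} = \left(\left(1 - 24 - 18\right) - \frac{29}{9}\right)^{2} = \left(-41 - \frac{29}{9}\right)^{2} = \left(- \frac{398}{9}\right)^{2} = \frac{158404}{81}$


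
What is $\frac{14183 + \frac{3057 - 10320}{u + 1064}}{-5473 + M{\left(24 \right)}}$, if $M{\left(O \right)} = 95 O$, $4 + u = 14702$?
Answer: $- \frac{74515061}{16776022} \approx -4.4418$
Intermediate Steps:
$u = 14698$ ($u = -4 + 14702 = 14698$)
$\frac{14183 + \frac{3057 - 10320}{u + 1064}}{-5473 + M{\left(24 \right)}} = \frac{14183 + \frac{3057 - 10320}{14698 + 1064}}{-5473 + 95 \cdot 24} = \frac{14183 - \frac{7263}{15762}}{-5473 + 2280} = \frac{14183 - \frac{2421}{5254}}{-3193} = \left(14183 - \frac{2421}{5254}\right) \left(- \frac{1}{3193}\right) = \frac{74515061}{5254} \left(- \frac{1}{3193}\right) = - \frac{74515061}{16776022}$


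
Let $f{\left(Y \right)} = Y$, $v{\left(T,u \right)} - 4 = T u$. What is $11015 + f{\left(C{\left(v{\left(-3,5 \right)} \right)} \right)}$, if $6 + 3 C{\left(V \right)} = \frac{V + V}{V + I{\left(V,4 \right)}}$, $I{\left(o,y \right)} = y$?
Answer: $\frac{231295}{21} \approx 11014.0$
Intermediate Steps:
$v{\left(T,u \right)} = 4 + T u$
$C{\left(V \right)} = -2 + \frac{2 V}{3 \left(4 + V\right)}$ ($C{\left(V \right)} = -2 + \frac{\left(V + V\right) \frac{1}{V + 4}}{3} = -2 + \frac{2 V \frac{1}{4 + V}}{3} = -2 + \frac{2 V}{3 \left(4 + V\right)}$)
$11015 + f{\left(C{\left(v{\left(-3,5 \right)} \right)} \right)} = 11015 + \frac{4 \left(-6 - \left(4 - 15\right)\right)}{3 \left(4 + \left(4 - 15\right)\right)} = 11015 + \frac{4 \left(-6 - -11\right)}{3 \left(4 - 11\right)} = 11015 + \frac{4 \left(-6 + 11\right)}{3 \left(-7\right)} = 11015 + \frac{4}{3} \left(- \frac{1}{7}\right) 5 = 11015 - \frac{20}{21} = \frac{231295}{21}$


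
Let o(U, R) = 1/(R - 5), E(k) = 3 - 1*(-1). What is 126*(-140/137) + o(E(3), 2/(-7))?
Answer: -653639/5069 ≈ -128.95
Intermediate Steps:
E(k) = 4 (E(k) = 3 + 1 = 4)
o(U, R) = 1/(-5 + R)
126*(-140/137) + o(E(3), 2/(-7)) = 126*(-140/137) + 1/(-5 + 2/(-7)) = 126*(-140*1/137) + 1/(-5 + 2*(-⅐)) = 126*(-140/137) + 1/(-5 - 2/7) = -17640/137 + 1/(-37/7) = -17640/137 - 7/37 = -653639/5069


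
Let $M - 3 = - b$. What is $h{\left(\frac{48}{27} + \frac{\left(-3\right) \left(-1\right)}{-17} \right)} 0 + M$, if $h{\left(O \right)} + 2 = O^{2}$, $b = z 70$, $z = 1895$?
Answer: $-132647$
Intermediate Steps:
$b = 132650$ ($b = 1895 \cdot 70 = 132650$)
$M = -132647$ ($M = 3 - 132650 = -132647$)
$h{\left(O \right)} = -2 + O^{2}$
$h{\left(\frac{48}{27} + \frac{\left(-3\right) \left(-1\right)}{-17} \right)} 0 + M = \left(-2 + \left(\frac{48}{27} + \frac{\left(-3\right) \left(-1\right)}{-17}\right)^{2}\right) 0 - 132647 = \left(-2 + \left(48 \cdot \frac{1}{27} + 3 \left(- \frac{1}{17}\right)\right)^{2}\right) 0 - 132647 = \left(-2 + \left(\frac{16}{9} - \frac{3}{17}\right)^{2}\right) 0 - 132647 = \left(-2 + \left(\frac{245}{153}\right)^{2}\right) 0 - 132647 = \left(-2 + \frac{60025}{23409}\right) 0 - 132647 = \frac{13207}{23409} \cdot 0 - 132647 = 0 - 132647 = -132647$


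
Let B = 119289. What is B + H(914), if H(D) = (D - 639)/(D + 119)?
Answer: 123225812/1033 ≈ 1.1929e+5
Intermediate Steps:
H(D) = (-639 + D)/(119 + D)
B + H(914) = 119289 + (-639 + 914)/(119 + 914) = 119289 + 275/1033 = 123225812/1033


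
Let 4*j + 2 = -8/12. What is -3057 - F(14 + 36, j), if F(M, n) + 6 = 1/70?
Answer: -213571/70 ≈ -3051.0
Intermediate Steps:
j = -2/3 (j = -1/2 + (-8/12)/4 = -1/2 + (-1*2/3)/4 = -1/2 + (1/4)*(-2/3) = -1/2 - 1/6 = -2/3 ≈ -0.66667)
F(M, n) = -419/70 (F(M, n) = -6 + 1/70 = -419/70)
-3057 - F(14 + 36, j) = -3057 - 1*(-419/70) = -3057 + 419/70 = -213571/70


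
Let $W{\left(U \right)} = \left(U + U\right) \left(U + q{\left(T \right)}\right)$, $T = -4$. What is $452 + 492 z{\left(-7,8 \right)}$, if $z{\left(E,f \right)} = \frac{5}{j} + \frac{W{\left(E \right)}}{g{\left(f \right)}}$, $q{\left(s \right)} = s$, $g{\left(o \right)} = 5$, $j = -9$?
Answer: $\frac{229984}{15} \approx 15332.0$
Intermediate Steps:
$W{\left(U \right)} = 2 U \left(-4 + U\right)$ ($W{\left(U \right)} = \left(U + U\right) \left(U - 4\right) = 2 U \left(-4 + U\right)$)
$z{\left(E,f \right)} = - \frac{5}{9} + \frac{2 E \left(-4 + E\right)}{5}$ ($z{\left(E,f \right)} = \frac{5}{-9} + \frac{2 E \left(-4 + E\right)}{5} = 5 \left(- \frac{1}{9}\right) + 2 E \left(-4 + E\right) \frac{1}{5} = - \frac{5}{9} + \frac{2 E \left(-4 + E\right)}{5}$)
$452 + 492 z{\left(-7,8 \right)} = 452 + 492 \left(- \frac{5}{9} + \frac{2}{5} \left(-7\right) \left(-4 - 7\right)\right) = 452 + 492 \left(- \frac{5}{9} + \frac{2}{5} \left(-7\right) \left(-11\right)\right) = 452 + 492 \left(- \frac{5}{9} + \frac{154}{5}\right) = 452 + 492 \cdot \frac{1361}{45} = 452 + \frac{223204}{15} = \frac{229984}{15}$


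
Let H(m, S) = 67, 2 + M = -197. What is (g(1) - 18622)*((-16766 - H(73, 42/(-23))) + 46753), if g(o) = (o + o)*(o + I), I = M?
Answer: -569018560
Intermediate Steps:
M = -199 (M = -2 - 197 = -199)
I = -199
g(o) = 2*o*(-199 + o) (g(o) = (o + o)*(o - 199) = (2*o)*(-199 + o) = 2*o*(-199 + o))
(g(1) - 18622)*((-16766 - H(73, 42/(-23))) + 46753) = (2*1*(-199 + 1) - 18622)*((-16766 - 1*67) + 46753) = (2*1*(-198) - 18622)*((-16766 - 67) + 46753) = (-396 - 18622)*(-16833 + 46753) = -19018*29920 = -569018560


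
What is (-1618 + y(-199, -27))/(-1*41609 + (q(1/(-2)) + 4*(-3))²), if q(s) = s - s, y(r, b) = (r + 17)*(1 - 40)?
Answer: -1096/8293 ≈ -0.13216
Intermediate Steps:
y(r, b) = -663 - 39*r (y(r, b) = (17 + r)*(-39) = -663 - 39*r)
q(s) = 0
(-1618 + y(-199, -27))/(-1*41609 + (q(1/(-2)) + 4*(-3))²) = (-1618 + (-663 - 39*(-199)))/(-1*41609 + (0 + 4*(-3))²) = (-1618 + (-663 + 7761))/(-41609 + (0 - 12)²) = (-1618 + 7098)/(-41609 + (-12)²) = 5480/(-41609 + 144) = 5480/(-41465) = 5480*(-1/41465) = -1096/8293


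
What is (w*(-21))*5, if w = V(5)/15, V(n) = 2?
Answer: -14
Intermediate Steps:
w = 2/15 ≈ 0.13333
(w*(-21))*5 = ((2/15)*(-21))*5 = -14/5*5 = -14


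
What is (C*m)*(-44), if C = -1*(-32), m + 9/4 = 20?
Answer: -24992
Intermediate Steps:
m = 71/4 (m = -9/4 + 20 = 71/4 ≈ 17.750)
C = 32
(C*m)*(-44) = (32*(71/4))*(-44) = 568*(-44) = -24992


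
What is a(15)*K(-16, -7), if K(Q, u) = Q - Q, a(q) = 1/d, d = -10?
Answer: 0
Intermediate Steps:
a(q) = -⅒ (a(q) = 1/(-10) = -⅒)
K(Q, u) = 0
a(15)*K(-16, -7) = -⅒*0 = 0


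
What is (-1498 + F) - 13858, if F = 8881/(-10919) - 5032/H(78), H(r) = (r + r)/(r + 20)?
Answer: -7885698751/425841 ≈ -18518.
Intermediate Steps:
H(r) = 2*r/(20 + r) (H(r) = (2*r)/(20 + r) = 2*r/(20 + r))
F = -1346484355/425841 (F = 8881/(-10919) - 5032/(2*78/(20 + 78)) = 8881*(-1/10919) - 5032/(2*78/98) = -8881/10919 - 5032/(2*78*(1/98)) = -8881/10919 - 5032/78/49 = -8881/10919 - 5032*49/78 = -8881/10919 - 123284/39 = -1346484355/425841 ≈ -3161.9)
(-1498 + F) - 13858 = (-1498 - 1346484355/425841) - 13858 = -1984394173/425841 - 13858 = -7885698751/425841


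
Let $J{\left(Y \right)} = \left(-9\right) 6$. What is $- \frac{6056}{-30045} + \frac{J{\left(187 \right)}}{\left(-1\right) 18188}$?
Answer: $\frac{55884479}{273229230} \approx 0.20453$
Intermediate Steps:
$J{\left(Y \right)} = -54$
$- \frac{6056}{-30045} + \frac{J{\left(187 \right)}}{\left(-1\right) 18188} = - \frac{6056}{-30045} - \frac{54}{\left(-1\right) 18188} = \left(-6056\right) \left(- \frac{1}{30045}\right) - \frac{54}{-18188} = \frac{6056}{30045} - - \frac{27}{9094} = \frac{6056}{30045} + \frac{27}{9094} = \frac{55884479}{273229230}$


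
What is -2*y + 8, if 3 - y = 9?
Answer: 20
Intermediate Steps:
y = -6 (y = 3 - 1*9 = 3 - 9 = -6)
-2*y + 8 = -2*(-6) + 8 = 12 + 8 = 20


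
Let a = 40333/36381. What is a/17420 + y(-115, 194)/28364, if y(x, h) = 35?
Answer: 208263401/160498965315 ≈ 0.0012976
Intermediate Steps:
a = 40333/36381 (a = 40333*(1/36381) = 40333/36381 ≈ 1.1086)
a/17420 + y(-115, 194)/28364 = (40333/36381)/17420 + 35/28364 = (40333/36381)*(1/17420) + 35*(1/28364) = 40333/633757020 + 5/4052 = 208263401/160498965315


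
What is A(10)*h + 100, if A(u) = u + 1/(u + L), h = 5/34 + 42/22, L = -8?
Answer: 90949/748 ≈ 121.59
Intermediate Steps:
h = 769/374 (h = 5*(1/34) + 42*(1/22) = 5/34 + 21/11 = 769/374 ≈ 2.0561)
A(u) = u + 1/(-8 + u) (A(u) = u + 1/(u - 8) = u + 1/(-8 + u))
A(10)*h + 100 = ((1 + 10² - 8*10)/(-8 + 10))*(769/374) + 100 = ((1 + 100 - 80)/2)*(769/374) + 100 = ((½)*21)*(769/374) + 100 = (21/2)*(769/374) + 100 = 16149/748 + 100 = 90949/748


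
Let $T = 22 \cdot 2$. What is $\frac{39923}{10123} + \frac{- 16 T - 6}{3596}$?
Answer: $\frac{68187889}{18201154} \approx 3.7463$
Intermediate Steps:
$T = 44$
$\frac{39923}{10123} + \frac{- 16 T - 6}{3596} = \frac{39923}{10123} + \frac{\left(-16\right) 44 - 6}{3596} = 39923 \cdot \frac{1}{10123} + \left(-704 - 6\right) \frac{1}{3596} = \frac{39923}{10123} - \frac{355}{1798} = \frac{68187889}{18201154}$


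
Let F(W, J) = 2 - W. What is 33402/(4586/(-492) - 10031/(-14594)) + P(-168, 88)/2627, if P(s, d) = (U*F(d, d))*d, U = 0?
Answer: -14989665231/3874552 ≈ -3868.7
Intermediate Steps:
P(s, d) = 0 (P(s, d) = (0*(2 - d))*d = 0*d = 0)
33402/(4586/(-492) - 10031/(-14594)) + P(-168, 88)/2627 = 33402/(4586/(-492) - 10031/(-14594)) + 0/2627 = 33402/(4586*(-1/492) - 10031*(-1/14594)) + 0*(1/2627) = 33402/(-2293/246 + 10031/14594) + 0 = 33402/(-7749104/897531) + 0 = 33402*(-897531/7749104) + 0 = -14989665231/3874552 + 0 = -14989665231/3874552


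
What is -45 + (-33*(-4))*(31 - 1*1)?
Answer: 3915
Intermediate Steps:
-45 + (-33*(-4))*(31 - 1*1) = -45 + 132*(31 - 1) = -45 + 132*30 = -45 + 3960 = 3915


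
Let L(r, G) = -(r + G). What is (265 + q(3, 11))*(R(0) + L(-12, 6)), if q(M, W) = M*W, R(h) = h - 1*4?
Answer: 596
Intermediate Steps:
R(h) = -4 + h (R(h) = h - 4 = -4 + h)
L(r, G) = -G - r (L(r, G) = -(G + r) = -G - r)
(265 + q(3, 11))*(R(0) + L(-12, 6)) = (265 + 3*11)*((-4 + 0) + (-1*6 - 1*(-12))) = (265 + 33)*(-4 + (-6 + 12)) = 298*(-4 + 6) = 298*2 = 596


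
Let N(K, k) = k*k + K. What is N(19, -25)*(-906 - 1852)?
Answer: -1776152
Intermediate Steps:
N(K, k) = K + k² (N(K, k) = k² + K = K + k²)
N(19, -25)*(-906 - 1852) = (19 + (-25)²)*(-906 - 1852) = (19 + 625)*(-2758) = 644*(-2758) = -1776152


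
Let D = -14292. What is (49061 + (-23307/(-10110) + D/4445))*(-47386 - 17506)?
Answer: -4768932403637098/1497965 ≈ -3.1836e+9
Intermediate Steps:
(49061 + (-23307/(-10110) + D/4445))*(-47386 - 17506) = (49061 + (-23307/(-10110) - 14292/4445))*(-47386 - 17506) = (49061 + (-23307*(-1/10110) - 14292*1/4445))*(-64892) = (49061 + (7769/3370 - 14292/4445))*(-64892) = (49061 - 2726167/2995930)*(-64892) = (146980595563/2995930)*(-64892) = -4768932403637098/1497965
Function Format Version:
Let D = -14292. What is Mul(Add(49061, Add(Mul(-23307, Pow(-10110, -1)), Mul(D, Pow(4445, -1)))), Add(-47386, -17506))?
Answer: Rational(-4768932403637098, 1497965) ≈ -3.1836e+9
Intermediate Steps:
Mul(Add(49061, Add(Mul(-23307, Pow(-10110, -1)), Mul(D, Pow(4445, -1)))), Add(-47386, -17506)) = Mul(Add(49061, Add(Mul(-23307, Pow(-10110, -1)), Mul(-14292, Pow(4445, -1)))), Add(-47386, -17506)) = Mul(Add(49061, Add(Mul(-23307, Rational(-1, 10110)), Mul(-14292, Rational(1, 4445)))), -64892) = Mul(Add(49061, Add(Rational(7769, 3370), Rational(-14292, 4445))), -64892) = Mul(Add(49061, Rational(-2726167, 2995930)), -64892) = Mul(Rational(146980595563, 2995930), -64892) = Rational(-4768932403637098, 1497965)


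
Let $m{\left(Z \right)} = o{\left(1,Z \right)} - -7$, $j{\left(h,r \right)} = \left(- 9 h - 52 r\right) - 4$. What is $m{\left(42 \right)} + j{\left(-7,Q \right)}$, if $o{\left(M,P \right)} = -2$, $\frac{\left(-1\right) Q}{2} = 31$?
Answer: $3288$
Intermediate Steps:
$Q = -62$ ($Q = \left(-2\right) 31 = -62$)
$j{\left(h,r \right)} = -4 - 52 r - 9 h$ ($j{\left(h,r \right)} = \left(- 52 r - 9 h\right) - 4 = -4 - 52 r - 9 h$)
$m{\left(Z \right)} = 5$ ($m{\left(Z \right)} = -2 - -7 = -2 + 7 = 5$)
$m{\left(42 \right)} + j{\left(-7,Q \right)} = 5 - -3283 = 5 + \left(-4 + 3224 + 63\right) = 5 + 3283 = 3288$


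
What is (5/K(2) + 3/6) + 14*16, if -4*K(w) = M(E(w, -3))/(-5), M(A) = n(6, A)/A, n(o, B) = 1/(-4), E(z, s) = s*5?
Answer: 12449/2 ≈ 6224.5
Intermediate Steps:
E(z, s) = 5*s
n(o, B) = -¼
M(A) = -1/(4*A)
K(w) = 1/1200 (K(w) = -(-1/(4*(5*(-3))))/(4*(-5)) = -(-¼/(-15))*(-1)/(4*5) = -(-¼*(-1/15))*(-1)/(4*5) = -(-1)/(240*5) = -¼*(-1/300) = 1/1200)
(5/K(2) + 3/6) + 14*16 = (5/(1/1200) + 3/6) + 14*16 = (5*1200 + 3*(⅙)) + 224 = (6000 + ½) + 224 = 12001/2 + 224 = 12449/2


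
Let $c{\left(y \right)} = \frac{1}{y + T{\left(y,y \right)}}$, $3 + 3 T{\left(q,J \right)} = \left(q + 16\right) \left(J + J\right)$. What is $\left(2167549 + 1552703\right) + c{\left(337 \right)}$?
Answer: $\frac{888879810363}{238930} \approx 3.7203 \cdot 10^{6}$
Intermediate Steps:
$T{\left(q,J \right)} = -1 + \frac{2 J \left(16 + q\right)}{3}$ ($T{\left(q,J \right)} = -1 + \frac{\left(q + 16\right) \left(J + J\right)}{3} = -1 + \frac{\left(16 + q\right) 2 J}{3} = -1 + \frac{2 J \left(16 + q\right)}{3}$)
$c{\left(y \right)} = \frac{1}{-1 + \frac{2 y^{2}}{3} + \frac{35 y}{3}}$ ($c{\left(y \right)} = \frac{1}{y + \left(-1 + \frac{32 y}{3} + \frac{2 y y}{3}\right)} = \frac{1}{y + \left(-1 + \frac{32 y}{3} + \frac{2 y^{2}}{3}\right)} = \frac{1}{y + \left(-1 + \frac{2 y^{2}}{3} + \frac{32 y}{3}\right)} = \frac{1}{-1 + \frac{2 y^{2}}{3} + \frac{35 y}{3}}$)
$\left(2167549 + 1552703\right) + c{\left(337 \right)} = \left(2167549 + 1552703\right) + \frac{3}{-3 + 2 \cdot 337^{2} + 35 \cdot 337} = 3720252 + \frac{3}{-3 + 2 \cdot 113569 + 11795} = 3720252 + \frac{3}{-3 + 227138 + 11795} = 3720252 + \frac{3}{238930} = \frac{888879810363}{238930}$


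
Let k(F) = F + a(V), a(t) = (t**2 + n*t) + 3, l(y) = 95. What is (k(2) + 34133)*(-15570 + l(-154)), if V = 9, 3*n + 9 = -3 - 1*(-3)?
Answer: -529121200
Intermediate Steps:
n = -3 (n = -3 + (-3 - 1*(-3))/3 = -3 + (-3 + 3)/3 = -3 + (1/3)*0 = -3 + 0 = -3)
a(t) = 3 + t**2 - 3*t (a(t) = (t**2 - 3*t) + 3 = 3 + t**2 - 3*t)
k(F) = 57 + F (k(F) = F + (3 + 9**2 - 3*9) = F + (3 + 81 - 27) = F + 57 = 57 + F)
(k(2) + 34133)*(-15570 + l(-154)) = ((57 + 2) + 34133)*(-15570 + 95) = (59 + 34133)*(-15475) = 34192*(-15475) = -529121200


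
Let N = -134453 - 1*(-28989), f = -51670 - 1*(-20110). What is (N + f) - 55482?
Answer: -192506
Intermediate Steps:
f = -31560 (f = -51670 + 20110 = -31560)
N = -105464 (N = -134453 + 28989 = -105464)
(N + f) - 55482 = (-105464 - 31560) - 55482 = -137024 - 55482 = -192506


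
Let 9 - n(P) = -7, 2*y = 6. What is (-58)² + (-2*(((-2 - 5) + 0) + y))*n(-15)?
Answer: 3492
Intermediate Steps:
y = 3 (y = (½)*6 = 3)
n(P) = 16 (n(P) = 9 - 1*(-7) = 9 + 7 = 16)
(-58)² + (-2*(((-2 - 5) + 0) + y))*n(-15) = (-58)² - 2*(((-2 - 5) + 0) + 3)*16 = 3364 - 2*((-7 + 0) + 3)*16 = 3364 - 2*(-7 + 3)*16 = 3364 - 2*(-4)*16 = 3364 + 8*16 = 3364 + 128 = 3492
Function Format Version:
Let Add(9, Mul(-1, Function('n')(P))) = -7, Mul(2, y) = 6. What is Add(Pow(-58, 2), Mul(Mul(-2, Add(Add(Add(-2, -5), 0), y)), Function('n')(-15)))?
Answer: 3492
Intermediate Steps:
y = 3 (y = Mul(Rational(1, 2), 6) = 3)
Function('n')(P) = 16 (Function('n')(P) = Add(9, Mul(-1, -7)) = Add(9, 7) = 16)
Add(Pow(-58, 2), Mul(Mul(-2, Add(Add(Add(-2, -5), 0), y)), Function('n')(-15))) = Add(Pow(-58, 2), Mul(Mul(-2, Add(Add(Add(-2, -5), 0), 3)), 16)) = Add(3364, Mul(Mul(-2, Add(Add(-7, 0), 3)), 16)) = Add(3364, Mul(Mul(-2, Add(-7, 3)), 16)) = Add(3364, Mul(Mul(-2, -4), 16)) = Add(3364, Mul(8, 16)) = Add(3364, 128) = 3492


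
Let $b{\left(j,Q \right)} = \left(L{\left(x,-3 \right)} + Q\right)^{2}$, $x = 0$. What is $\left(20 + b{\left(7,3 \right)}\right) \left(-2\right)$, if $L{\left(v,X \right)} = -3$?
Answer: $-40$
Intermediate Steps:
$b{\left(j,Q \right)} = \left(-3 + Q\right)^{2}$
$\left(20 + b{\left(7,3 \right)}\right) \left(-2\right) = \left(20 + \left(-3 + 3\right)^{2}\right) \left(-2\right) = \left(20 + 0^{2}\right) \left(-2\right) = \left(20 + 0\right) \left(-2\right) = 20 \left(-2\right) = -40$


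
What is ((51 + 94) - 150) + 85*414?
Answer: 35185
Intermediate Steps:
((51 + 94) - 150) + 85*414 = (145 - 150) + 35190 = -5 + 35190 = 35185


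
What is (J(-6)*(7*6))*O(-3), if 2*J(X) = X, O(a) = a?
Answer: 378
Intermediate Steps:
J(X) = X/2
(J(-6)*(7*6))*O(-3) = (((1/2)*(-6))*(7*6))*(-3) = -3*42*(-3) = -126*(-3) = 378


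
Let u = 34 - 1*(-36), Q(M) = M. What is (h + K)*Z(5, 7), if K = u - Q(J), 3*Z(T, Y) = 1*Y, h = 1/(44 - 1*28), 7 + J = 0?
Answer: 2877/16 ≈ 179.81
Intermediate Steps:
J = -7 (J = -7 + 0 = -7)
h = 1/16 (h = 1/(44 - 28) = 1/16 ≈ 0.062500)
u = 70 (u = 34 + 36 = 70)
Z(T, Y) = Y/3 (Z(T, Y) = (1*Y)/3 = Y/3)
K = 77 (K = 70 - 1*(-7) = 70 + 7 = 77)
(h + K)*Z(5, 7) = (1/16 + 77)*((⅓)*7) = (1233/16)*(7/3) = 2877/16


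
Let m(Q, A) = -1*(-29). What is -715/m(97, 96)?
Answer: -715/29 ≈ -24.655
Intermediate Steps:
m(Q, A) = 29
-715/m(97, 96) = -715/29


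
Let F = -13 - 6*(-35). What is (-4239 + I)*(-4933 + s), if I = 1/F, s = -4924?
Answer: 8231403274/197 ≈ 4.1784e+7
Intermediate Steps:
F = 197 (F = -13 + 210 = 197)
I = 1/197 ≈ 0.0050761
(-4239 + I)*(-4933 + s) = (-4239 + 1/197)*(-4933 - 4924) = -835082/197*(-9857) = 8231403274/197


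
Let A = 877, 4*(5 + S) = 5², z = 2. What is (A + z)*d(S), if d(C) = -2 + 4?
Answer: 1758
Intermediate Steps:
S = 5/4 (S = -5 + (¼)*5² = -5 + (¼)*25 = -5 + 25/4 = 5/4 ≈ 1.2500)
d(C) = 2
(A + z)*d(S) = (877 + 2)*2 = 879*2 = 1758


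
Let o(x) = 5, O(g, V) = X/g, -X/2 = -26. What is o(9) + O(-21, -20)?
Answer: 53/21 ≈ 2.5238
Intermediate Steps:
X = 52 (X = -2*(-26) = 52)
O(g, V) = 52/g
o(9) + O(-21, -20) = 5 + 52/(-21) = 5 + 52*(-1/21) = 5 - 52/21 = 53/21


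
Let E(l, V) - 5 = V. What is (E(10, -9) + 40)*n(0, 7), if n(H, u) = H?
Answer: 0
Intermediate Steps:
E(l, V) = 5 + V
(E(10, -9) + 40)*n(0, 7) = ((5 - 9) + 40)*0 = (-4 + 40)*0 = 36*0 = 0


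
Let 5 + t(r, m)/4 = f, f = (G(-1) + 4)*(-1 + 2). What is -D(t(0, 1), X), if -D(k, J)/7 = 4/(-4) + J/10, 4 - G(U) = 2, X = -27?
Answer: -259/10 ≈ -25.900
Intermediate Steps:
G(U) = 2 (G(U) = 4 - 1*2 = 4 - 2 = 2)
f = 6 (f = (2 + 4)*(-1 + 2) = 6*1 = 6)
t(r, m) = 4 (t(r, m) = -20 + 4*6 = -20 + 24 = 4)
D(k, J) = 7 - 7*J/10 (D(k, J) = -7*(4/(-4) + J/10) = -7*(4*(-1/4) + J*(1/10)) = -7*(-1 + J/10) = 7 - 7*J/10)
-D(t(0, 1), X) = -(7 - 7/10*(-27)) = -(7 + 189/10) = -1*259/10 = -259/10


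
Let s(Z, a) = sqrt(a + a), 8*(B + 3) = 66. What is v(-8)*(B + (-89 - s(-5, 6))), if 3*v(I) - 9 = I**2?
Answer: -24455/12 - 146*sqrt(3)/3 ≈ -2122.2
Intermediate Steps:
B = 21/4 (B = -3 + (1/8)*66 = -3 + 33/4 = 21/4 ≈ 5.2500)
v(I) = 3 + I**2/3
s(Z, a) = sqrt(2)*sqrt(a) (s(Z, a) = sqrt(2*a) = sqrt(2)*sqrt(a))
v(-8)*(B + (-89 - s(-5, 6))) = (3 + (1/3)*(-8)**2)*(21/4 + (-89 - sqrt(2)*sqrt(6))) = (3 + (1/3)*64)*(21/4 + (-89 - 2*sqrt(3))) = (3 + 64/3)*(21/4 + (-89 - 2*sqrt(3))) = 73*(-335/4 - 2*sqrt(3))/3 = -24455/12 - 146*sqrt(3)/3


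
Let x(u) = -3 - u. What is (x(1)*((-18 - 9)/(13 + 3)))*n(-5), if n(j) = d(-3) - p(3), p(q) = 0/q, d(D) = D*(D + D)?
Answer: 243/2 ≈ 121.50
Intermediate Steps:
d(D) = 2*D² (d(D) = D*(2*D) = 2*D²)
p(q) = 0
n(j) = 18 (n(j) = 2*(-3)² - 1*0 = 2*9 + 0 = 18 + 0 = 18)
(x(1)*((-18 - 9)/(13 + 3)))*n(-5) = ((-3 - 1*1)*((-18 - 9)/(13 + 3)))*18 = ((-3 - 1)*(-27/16))*18 = -(-108)/16*18 = -4*(-27/16)*18 = (27/4)*18 = 243/2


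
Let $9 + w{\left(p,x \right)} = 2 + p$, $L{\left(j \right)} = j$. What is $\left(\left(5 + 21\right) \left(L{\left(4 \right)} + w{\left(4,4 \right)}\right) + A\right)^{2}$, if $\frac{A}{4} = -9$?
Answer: $100$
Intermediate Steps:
$A = -36$ ($A = 4 \left(-9\right) = -36$)
$w{\left(p,x \right)} = -7 + p$ ($w{\left(p,x \right)} = -9 + \left(2 + p\right) = -7 + p$)
$\left(\left(5 + 21\right) \left(L{\left(4 \right)} + w{\left(4,4 \right)}\right) + A\right)^{2} = \left(\left(5 + 21\right) \left(4 + \left(-7 + 4\right)\right) - 36\right)^{2} = \left(26 \left(4 - 3\right) - 36\right)^{2} = \left(26 \cdot 1 - 36\right)^{2} = \left(26 - 36\right)^{2} = \left(-10\right)^{2} = 100$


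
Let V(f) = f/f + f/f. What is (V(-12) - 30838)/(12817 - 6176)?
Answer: -30836/6641 ≈ -4.6433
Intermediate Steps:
V(f) = 2 (V(f) = 1 + 1 = 2)
(V(-12) - 30838)/(12817 - 6176) = (2 - 30838)/(12817 - 6176) = -30836/6641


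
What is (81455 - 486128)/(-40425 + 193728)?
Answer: -134891/51101 ≈ -2.6397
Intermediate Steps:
(81455 - 486128)/(-40425 + 193728) = -404673/153303 = -404673*1/153303 = -134891/51101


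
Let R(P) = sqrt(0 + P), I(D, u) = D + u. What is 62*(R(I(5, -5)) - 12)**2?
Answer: 8928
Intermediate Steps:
R(P) = sqrt(P)
62*(R(I(5, -5)) - 12)**2 = 62*(sqrt(5 - 5) - 12)**2 = 62*(sqrt(0) - 12)**2 = 62*(0 - 12)**2 = 62*(-12)**2 = 62*144 = 8928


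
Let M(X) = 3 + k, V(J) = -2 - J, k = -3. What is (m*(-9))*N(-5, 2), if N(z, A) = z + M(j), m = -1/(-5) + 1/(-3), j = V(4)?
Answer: -6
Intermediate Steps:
j = -6 (j = -2 - 1*4 = -2 - 4 = -6)
M(X) = 0 (M(X) = 3 - 3 = 0)
m = -2/15 (m = -1*(-⅕) + 1*(-⅓) = ⅕ - ⅓ = -2/15 ≈ -0.13333)
N(z, A) = z (N(z, A) = z + 0 = z)
(m*(-9))*N(-5, 2) = -2/15*(-9)*(-5) = (6/5)*(-5) = -6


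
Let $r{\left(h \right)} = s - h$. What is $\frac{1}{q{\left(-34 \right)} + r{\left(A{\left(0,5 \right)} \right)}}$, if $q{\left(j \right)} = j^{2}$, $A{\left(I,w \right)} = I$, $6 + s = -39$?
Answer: $\frac{1}{1111} \approx 0.00090009$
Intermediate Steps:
$s = -45$ ($s = -6 - 39 = -45$)
$r{\left(h \right)} = -45 - h$
$\frac{1}{q{\left(-34 \right)} + r{\left(A{\left(0,5 \right)} \right)}} = \frac{1}{\left(-34\right)^{2} - 45} = \frac{1}{1156 + \left(-45 + 0\right)} = \frac{1}{1156 - 45} = \frac{1}{1111}$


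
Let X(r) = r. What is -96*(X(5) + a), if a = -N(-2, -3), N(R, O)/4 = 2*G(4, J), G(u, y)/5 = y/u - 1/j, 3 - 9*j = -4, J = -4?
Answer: -64800/7 ≈ -9257.1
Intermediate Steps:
j = 7/9 (j = ⅓ - ⅑*(-4) = ⅓ + 4/9 = 7/9 ≈ 0.77778)
G(u, y) = -45/7 + 5*y/u (G(u, y) = 5*(y/u - 1/7/9) = 5*(y/u - 1*9/7) = 5*(y/u - 9/7) = 5*(-9/7 + y/u) = -45/7 + 5*y/u)
N(R, O) = -640/7 (N(R, O) = 4*(2*(-45/7 + 5*(-4)/4)) = 4*(2*(-45/7 + 5*(-4)*(¼))) = 4*(2*(-45/7 - 5)) = 4*(2*(-80/7)) = 4*(-160/7) = -640/7)
a = 640/7 (a = -1*(-640/7) = 640/7 ≈ 91.429)
-96*(X(5) + a) = -96*(5 + 640/7) = -96*675/7 = -64800/7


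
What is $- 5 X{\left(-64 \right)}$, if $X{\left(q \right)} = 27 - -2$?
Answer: $-145$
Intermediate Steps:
$X{\left(q \right)} = 29$ ($X{\left(q \right)} = 27 + 2 = 29$)
$- 5 X{\left(-64 \right)} = \left(-5\right) 29 = -145$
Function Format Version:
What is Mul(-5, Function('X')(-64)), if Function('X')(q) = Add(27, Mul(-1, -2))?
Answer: -145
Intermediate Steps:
Function('X')(q) = 29 (Function('X')(q) = Add(27, 2) = 29)
Mul(-5, Function('X')(-64)) = Mul(-5, 29) = -145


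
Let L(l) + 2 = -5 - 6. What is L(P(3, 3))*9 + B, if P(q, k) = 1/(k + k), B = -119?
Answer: -236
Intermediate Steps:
P(q, k) = 1/(2*k)
L(l) = -13 (L(l) = -2 + (-5 - 6) = -2 - 11 = -13)
L(P(3, 3))*9 + B = -13*9 - 119 = -117 - 119 = -236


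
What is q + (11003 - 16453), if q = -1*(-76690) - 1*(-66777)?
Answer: 138017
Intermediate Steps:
q = 143467 (q = 76690 + 66777 = 143467)
q + (11003 - 16453) = 143467 + (11003 - 16453) = 143467 - 5450 = 138017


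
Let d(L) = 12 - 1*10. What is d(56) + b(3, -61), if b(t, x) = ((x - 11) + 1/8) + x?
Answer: -1047/8 ≈ -130.88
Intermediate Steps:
b(t, x) = -87/8 + 2*x (b(t, x) = ((-11 + x) + ⅛) + x = (-87/8 + x) + x = -87/8 + 2*x)
d(L) = 2 (d(L) = 12 - 10 = 2)
d(56) + b(3, -61) = 2 + (-87/8 + 2*(-61)) = 2 + (-87/8 - 122) = 2 - 1063/8 = -1047/8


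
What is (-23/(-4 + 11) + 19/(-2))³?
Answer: -5735339/2744 ≈ -2090.1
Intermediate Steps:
(-23/(-4 + 11) + 19/(-2))³ = (-23/7 + 19*(-½))³ = (-23*⅐ - 19/2)³ = (-23/7 - 19/2)³ = (-179/14)³ = -5735339/2744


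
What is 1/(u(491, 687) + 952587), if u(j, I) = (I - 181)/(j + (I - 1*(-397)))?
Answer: 1575/1500325031 ≈ 1.0498e-6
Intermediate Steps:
u(j, I) = (-181 + I)/(397 + I + j) (u(j, I) = (-181 + I)/(j + (I + 397)) = (-181 + I)/(j + (397 + I)) = (-181 + I)/(397 + I + j))
1/(u(491, 687) + 952587) = 1/((-181 + 687)/(397 + 687 + 491) + 952587) = 1/(506/1575 + 952587) = 1/(1500325031/1575) = 1575/1500325031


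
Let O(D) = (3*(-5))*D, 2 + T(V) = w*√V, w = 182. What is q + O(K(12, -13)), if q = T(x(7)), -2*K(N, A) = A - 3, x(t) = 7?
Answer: -122 + 182*√7 ≈ 359.53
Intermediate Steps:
T(V) = -2 + 182*√V
K(N, A) = 3/2 - A/2 (K(N, A) = -(A - 3)/2 = -(-3 + A)/2 = 3/2 - A/2)
O(D) = -15*D
q = -2 + 182*√7 ≈ 479.53
q + O(K(12, -13)) = (-2 + 182*√7) - 15*(3/2 - ½*(-13)) = (-2 + 182*√7) - 15*(3/2 + 13/2) = (-2 + 182*√7) - 15*8 = (-2 + 182*√7) - 120 = -122 + 182*√7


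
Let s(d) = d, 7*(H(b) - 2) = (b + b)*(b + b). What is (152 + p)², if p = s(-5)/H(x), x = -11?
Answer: 5724586921/248004 ≈ 23083.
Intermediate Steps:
H(b) = 2 + 4*b²/7 (H(b) = 2 + ((b + b)*(b + b))/7 = 2 + ((2*b)*(2*b))/7 = 2 + (4*b²)/7 = 2 + 4*b²/7)
p = -35/498 (p = -5/(2 + (4/7)*(-11)²) = -5/(2 + (4/7)*121) = -5/(2 + 484/7) = -5/498/7 = -5*7/498 = -35/498 ≈ -0.070281)
(152 + p)² = (152 - 35/498)² = (75661/498)² = 5724586921/248004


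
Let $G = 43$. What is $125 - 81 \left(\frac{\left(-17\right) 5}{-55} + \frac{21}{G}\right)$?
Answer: $- \frac{18797}{473} \approx -39.74$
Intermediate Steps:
$125 - 81 \left(\frac{\left(-17\right) 5}{-55} + \frac{21}{G}\right) = 125 - 81 \left(\frac{\left(-17\right) 5}{-55} + \frac{21}{43}\right) = 125 - 81 \left(\left(-85\right) \left(- \frac{1}{55}\right) + 21 \cdot \frac{1}{43}\right) = 125 - 81 \left(\frac{17}{11} + \frac{21}{43}\right) = 125 - \frac{77922}{473} = - \frac{18797}{473}$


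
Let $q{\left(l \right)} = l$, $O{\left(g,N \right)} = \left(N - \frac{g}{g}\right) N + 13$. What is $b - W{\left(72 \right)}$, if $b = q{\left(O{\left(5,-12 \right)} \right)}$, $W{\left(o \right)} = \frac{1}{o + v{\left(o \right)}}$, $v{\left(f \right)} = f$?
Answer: $\frac{24335}{144} \approx 168.99$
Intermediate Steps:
$O{\left(g,N \right)} = 13 + N \left(-1 + N\right)$ ($O{\left(g,N \right)} = \left(N - 1\right) N + 13 = \left(-1 + N\right) N + 13 = N \left(-1 + N\right) + 13 = 13 + N \left(-1 + N\right)$)
$W{\left(o \right)} = \frac{1}{2 o}$ ($W{\left(o \right)} = \frac{1}{o + o} = \frac{1}{2 o}$)
$b = 169$ ($b = 13 + \left(-12\right)^{2} - -12 = 13 + 144 + 12 = 169$)
$b - W{\left(72 \right)} = 169 - \frac{1}{2 \cdot 72} = 169 - \frac{1}{2} \cdot \frac{1}{72} = 169 - \frac{1}{144} = \frac{24335}{144}$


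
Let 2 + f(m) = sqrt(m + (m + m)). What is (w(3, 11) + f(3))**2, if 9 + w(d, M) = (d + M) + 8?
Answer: 196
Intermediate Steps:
w(d, M) = -1 + M + d (w(d, M) = -9 + ((d + M) + 8) = -9 + ((M + d) + 8) = -9 + (8 + M + d) = -1 + M + d)
f(m) = -2 + sqrt(3)*sqrt(m) (f(m) = -2 + sqrt(m + (m + m)) = -2 + sqrt(m + 2*m) = -2 + sqrt(3*m) = -2 + sqrt(3)*sqrt(m))
(w(3, 11) + f(3))**2 = ((-1 + 11 + 3) + (-2 + sqrt(3)*sqrt(3)))**2 = (13 + (-2 + 3))**2 = (13 + 1)**2 = 14**2 = 196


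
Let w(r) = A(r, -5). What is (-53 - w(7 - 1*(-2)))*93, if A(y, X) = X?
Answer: -4464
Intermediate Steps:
w(r) = -5
(-53 - w(7 - 1*(-2)))*93 = (-53 - 1*(-5))*93 = (-53 + 5)*93 = -48*93 = -4464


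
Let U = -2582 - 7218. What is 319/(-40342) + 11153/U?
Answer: -226530263/197675800 ≈ -1.1460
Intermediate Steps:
U = -9800
319/(-40342) + 11153/U = 319/(-40342) + 11153/(-9800) = 319*(-1/40342) + 11153*(-1/9800) = -319/40342 - 11153/9800 = -226530263/197675800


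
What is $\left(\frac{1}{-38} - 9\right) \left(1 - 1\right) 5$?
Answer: $0$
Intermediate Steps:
$\left(\frac{1}{-38} - 9\right) \left(1 - 1\right) 5 = \left(- \frac{1}{38} - 9\right) 0 \cdot 5 = \left(- \frac{343}{38}\right) 0 = 0$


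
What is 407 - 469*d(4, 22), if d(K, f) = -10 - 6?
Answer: 7911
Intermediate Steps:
d(K, f) = -16
407 - 469*d(4, 22) = 407 - 469*(-16) = 407 + 7504 = 7911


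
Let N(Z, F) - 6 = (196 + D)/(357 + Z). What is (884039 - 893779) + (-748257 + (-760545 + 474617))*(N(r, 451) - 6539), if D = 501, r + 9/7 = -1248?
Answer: 42205025911405/6246 ≈ 6.7571e+9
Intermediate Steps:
r = -8745/7 (r = -9/7 - 1248 = -8745/7 ≈ -1249.3)
N(Z, F) = 6 + 697/(357 + Z) (N(Z, F) = 6 + (196 + 501)/(357 + Z) = 6 + 697/(357 + Z))
(884039 - 893779) + (-748257 + (-760545 + 474617))*(N(r, 451) - 6539) = (884039 - 893779) + (-748257 + (-760545 + 474617))*((2839 + 6*(-8745/7))/(357 - 8745/7) - 6539) = -9740 + (-748257 - 285928)*((2839 - 52470/7)/(-6246/7) - 6539) = -9740 - 1034185*(-7/6246*(-32597/7) - 6539) = -9740 - 1034185*(32597/6246 - 6539) = -9740 - 1034185*(-40809997/6246) = -9740 + 42205086747445/6246 = 42205025911405/6246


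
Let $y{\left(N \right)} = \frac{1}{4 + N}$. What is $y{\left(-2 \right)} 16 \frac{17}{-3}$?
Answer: $- \frac{136}{3} \approx -45.333$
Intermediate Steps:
$y{\left(-2 \right)} 16 \frac{17}{-3} = \frac{1}{4 - 2} \cdot 16 \frac{17}{-3} = \frac{1}{2} \cdot 16 \cdot 17 \left(- \frac{1}{3}\right) = \frac{1}{2} \cdot 16 \left(- \frac{17}{3}\right) = 8 \left(- \frac{17}{3}\right) = - \frac{136}{3}$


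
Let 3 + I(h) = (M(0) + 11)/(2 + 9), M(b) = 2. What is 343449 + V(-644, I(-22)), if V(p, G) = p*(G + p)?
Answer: 8352915/11 ≈ 7.5936e+5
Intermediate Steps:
I(h) = -20/11 (I(h) = -3 + (2 + 11)/(2 + 9) = -3 + 13/11 = -20/11)
343449 + V(-644, I(-22)) = 343449 - 644*(-20/11 - 644) = 343449 - 644*(-7104/11) = 343449 + 4574976/11 = 8352915/11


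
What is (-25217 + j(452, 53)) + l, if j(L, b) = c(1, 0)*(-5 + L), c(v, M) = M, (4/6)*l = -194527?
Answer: -634015/2 ≈ -3.1701e+5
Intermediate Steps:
l = -583581/2 (l = (3/2)*(-194527) = -583581/2 ≈ -2.9179e+5)
j(L, b) = 0 (j(L, b) = 0*(-5 + L) = 0)
(-25217 + j(452, 53)) + l = (-25217 + 0) - 583581/2 = -25217 - 583581/2 = -634015/2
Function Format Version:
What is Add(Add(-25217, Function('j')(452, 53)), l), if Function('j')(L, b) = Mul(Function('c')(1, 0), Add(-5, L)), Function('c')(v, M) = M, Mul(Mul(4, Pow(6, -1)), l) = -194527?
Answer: Rational(-634015, 2) ≈ -3.1701e+5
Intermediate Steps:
l = Rational(-583581, 2) (l = Mul(Rational(3, 2), -194527) = Rational(-583581, 2) ≈ -2.9179e+5)
Function('j')(L, b) = 0 (Function('j')(L, b) = Mul(0, Add(-5, L)) = 0)
Add(Add(-25217, Function('j')(452, 53)), l) = Add(Add(-25217, 0), Rational(-583581, 2)) = Add(-25217, Rational(-583581, 2)) = Rational(-634015, 2)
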